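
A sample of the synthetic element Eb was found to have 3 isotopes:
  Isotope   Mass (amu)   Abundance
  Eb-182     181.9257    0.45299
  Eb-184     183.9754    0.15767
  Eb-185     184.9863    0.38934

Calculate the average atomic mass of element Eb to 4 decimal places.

183.4405 amu

Weight each isotope mass by its fractional abundance: 0.45299 × 181.9257 + 0.15767 × 183.9754 + 0.38934 × 184.9863
= 82.41052 + 29.00740 + 72.02257 = 183.44049 amu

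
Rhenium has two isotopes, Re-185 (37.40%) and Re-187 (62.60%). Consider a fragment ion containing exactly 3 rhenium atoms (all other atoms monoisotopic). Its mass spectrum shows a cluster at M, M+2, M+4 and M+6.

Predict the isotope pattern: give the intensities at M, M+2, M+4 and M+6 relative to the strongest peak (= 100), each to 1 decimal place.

Expanding (0.3740 + 0.6260)^3:
P(M) = 0.3740^3 = 0.052314
P(M+2) = 3 × 0.3740^2 × 0.6260^1 = 0.262687
P(M+4) = 3 × 0.3740^1 × 0.6260^2 = 0.439685
P(M+6) = 0.6260^3 = 0.245314
The M+4 peak is largest (0.439685); scaling to 100 gives 11.9 : 59.7 : 100.0 : 55.8.

11.9 : 59.7 : 100.0 : 55.8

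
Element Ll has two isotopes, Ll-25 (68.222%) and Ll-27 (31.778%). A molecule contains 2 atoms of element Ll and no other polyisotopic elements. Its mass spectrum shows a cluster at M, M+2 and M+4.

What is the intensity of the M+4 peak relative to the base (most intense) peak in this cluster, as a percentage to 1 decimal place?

(0.68222 + 0.31778)^2 gives M 0.4654, M+2 0.4336, M+4 0.1010; the largest is M.
P(M) = C(2,0) × 0.68222^2 × 0.31778^0 = 1 × 0.46542413 × 1.0000 = 0.465424 (base)
P(M+4) = C(2,2) × 0.68222^0 × 0.31778^2 = 1 × 1.0000 × 0.10098413 = 0.100984
Relative intensity = 0.100984 / 0.465424 × 100 = 21.7

21.7%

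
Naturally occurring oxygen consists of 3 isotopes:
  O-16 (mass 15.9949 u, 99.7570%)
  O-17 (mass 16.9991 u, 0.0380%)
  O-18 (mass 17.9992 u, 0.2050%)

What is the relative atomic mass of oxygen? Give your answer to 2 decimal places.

16.00 u

The abundance-weighted mean is 0.997570 × 15.9949 + 0.000380 × 16.9991 + 0.002050 × 17.9992
= 15.95603 + 0.00646 + 0.03690 = 15.99939 u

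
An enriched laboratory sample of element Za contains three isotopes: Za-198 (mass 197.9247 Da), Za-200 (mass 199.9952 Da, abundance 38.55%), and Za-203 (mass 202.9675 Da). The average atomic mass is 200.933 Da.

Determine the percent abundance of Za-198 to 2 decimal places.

17.62%

Let x and y be the fractions of Za-198 and Za-203. Then x + y = 1 − 0.3855 = 0.6145 and 197.9247x + 202.9675y = 200.933 − 0.3855×199.9952 = 123.8348504.
Substituting: 197.9247x + 202.9675(0.6145 − x) = 123.8348504
(197.9247 − 202.9675)x = -0.88867835  ⇒  x = 0.17623, y = 0.43827
Za-198: 17.62%, Za-203: 43.83%.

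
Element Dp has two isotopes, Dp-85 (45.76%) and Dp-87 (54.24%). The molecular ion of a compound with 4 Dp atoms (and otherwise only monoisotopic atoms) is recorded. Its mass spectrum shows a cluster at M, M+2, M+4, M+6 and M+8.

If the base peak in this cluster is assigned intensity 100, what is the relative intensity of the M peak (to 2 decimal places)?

Term probabilities: M 0.0438, M+2 0.2079, M+4 0.3696, M+6 0.2921, M+8 0.0866. Base peak = M+4.
P(M+4) = C(4,2) × 0.4576^2 × 0.5424^2 = 6 × 0.20939776 × 0.29419776 = 0.369626 (base)
P(M) = C(4,0) × 0.4576^4 × 0.5424^0 = 1 × 0.04384742 × 1.0000 = 0.043847
Relative intensity = 0.043847 / 0.369626 × 100 = 11.86

11.86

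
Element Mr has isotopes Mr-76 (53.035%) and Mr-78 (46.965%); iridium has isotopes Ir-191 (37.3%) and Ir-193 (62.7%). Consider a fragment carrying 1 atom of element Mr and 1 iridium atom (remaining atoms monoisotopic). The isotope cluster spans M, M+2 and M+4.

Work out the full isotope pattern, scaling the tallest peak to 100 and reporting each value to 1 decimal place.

Element Mr pattern (n=1): 0.53035 : 0.46965
Iridium pattern (n=1): 0.3730 : 0.6270
Convolve the two distributions (both contribute in 2-u steps):
  M: 0.53035×0.3730 = 0.197821
  M+2: 0.53035×0.6270 + 0.46965×0.3730 = 0.507709
  M+4: 0.46965×0.6270 = 0.294471
Scale to base peak (0.507709) = 100: 39.0 : 100.0 : 58.0

39.0 : 100.0 : 58.0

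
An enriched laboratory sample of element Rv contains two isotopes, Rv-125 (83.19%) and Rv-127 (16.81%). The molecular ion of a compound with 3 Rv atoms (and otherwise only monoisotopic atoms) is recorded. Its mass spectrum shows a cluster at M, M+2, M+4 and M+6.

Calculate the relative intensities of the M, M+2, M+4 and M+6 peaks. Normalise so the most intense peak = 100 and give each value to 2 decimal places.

The 3 Rv atoms are independent, so intensities follow the terms of (0.8319 + 0.1681)^3.
P(M) = 0.8319^3 = 0.575723
P(M+2) = 3 × 0.8319^2 × 0.1681^1 = 0.349005
P(M+4) = 3 × 0.8319^1 × 0.1681^2 = 0.070523
P(M+6) = 0.1681^3 = 0.004750
The M peak is largest (0.575723); scaling to 100 gives 100.00 : 60.62 : 12.25 : 0.83.

100.00 : 60.62 : 12.25 : 0.83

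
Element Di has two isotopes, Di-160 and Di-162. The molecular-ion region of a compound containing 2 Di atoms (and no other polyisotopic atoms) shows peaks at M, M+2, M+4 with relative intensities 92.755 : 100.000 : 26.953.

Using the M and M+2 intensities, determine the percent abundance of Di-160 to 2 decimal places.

64.97%

Let p = fractional abundance of Di-160. I(M+2)/I(M) = [C(2,1)·p^1·(1−p)] / p^2 = 2·(1−p)/p = 100.000/92.755 = 1.0781
(1−p)/p = 1.0781/2 = 0.5391  ⇒  p = 1/(1 + 0.5391) = 0.6497
Di-160: 64.97%, Di-162: 35.03%.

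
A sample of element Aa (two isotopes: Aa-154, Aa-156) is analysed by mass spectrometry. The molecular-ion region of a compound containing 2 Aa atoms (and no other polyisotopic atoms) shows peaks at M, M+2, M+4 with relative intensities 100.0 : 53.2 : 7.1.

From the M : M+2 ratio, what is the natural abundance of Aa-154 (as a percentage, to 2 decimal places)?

78.99%

Write p for the Aa-154 fraction. I(M+2)/I(M) = [C(2,1)·p^1·(1−p)] / p^2 = 2·(1−p)/p = 53.2/100.0 = 0.5320
(1−p)/p = 0.5320/2 = 0.2660  ⇒  p = 1/(1 + 0.2660) = 0.7899
Aa-154: 78.99%, Aa-156: 21.01%.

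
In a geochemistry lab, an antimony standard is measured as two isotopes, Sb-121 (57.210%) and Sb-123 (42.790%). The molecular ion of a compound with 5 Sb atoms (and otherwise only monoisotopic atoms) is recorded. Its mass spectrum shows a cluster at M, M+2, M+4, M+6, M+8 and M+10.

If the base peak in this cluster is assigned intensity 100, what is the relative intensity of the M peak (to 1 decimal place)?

17.9

Binomial terms of (0.57210 + 0.42790)^5: M 0.0613, M+2 0.2292, M+4 0.3428, M+6 0.2564, M+8 0.0959, M+10 0.0143 → M+4 is the base peak.
P(M+4) = C(5,2) × 0.57210^3 × 0.42790^2 = 10 × 0.18724742 × 0.18309841 = 0.342847 (base)
P(M) = C(5,0) × 0.57210^5 × 0.42790^0 = 1 × 0.06128578 × 1.0000 = 0.061286
Relative intensity = 0.061286 / 0.342847 × 100 = 17.9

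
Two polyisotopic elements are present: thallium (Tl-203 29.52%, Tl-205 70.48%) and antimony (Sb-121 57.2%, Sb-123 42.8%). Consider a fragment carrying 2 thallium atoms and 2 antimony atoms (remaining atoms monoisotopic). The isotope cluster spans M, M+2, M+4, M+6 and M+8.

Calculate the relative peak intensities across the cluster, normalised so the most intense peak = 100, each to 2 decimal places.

Thallium pattern (n=2): 0.08714304 : 0.41611392 : 0.49674304
Antimony pattern (n=2): 0.327184 : 0.489632 : 0.183184
Convolve the two distributions (both contribute in 2-u steps):
  M: 0.08714304×0.327184 = 0.028512
  M+2: 0.08714304×0.489632 + 0.41611392×0.327184 = 0.178814
  M+4: 0.08714304×0.183184 + 0.41611392×0.489632 + 0.49674304×0.327184 = 0.382232
  M+6: 0.41611392×0.183184 + 0.49674304×0.489632 = 0.319447
  M+8: 0.49674304×0.183184 = 0.090995
Scale to base peak (0.382232) = 100: 7.46 : 46.78 : 100.00 : 83.57 : 23.81

7.46 : 46.78 : 100.00 : 83.57 : 23.81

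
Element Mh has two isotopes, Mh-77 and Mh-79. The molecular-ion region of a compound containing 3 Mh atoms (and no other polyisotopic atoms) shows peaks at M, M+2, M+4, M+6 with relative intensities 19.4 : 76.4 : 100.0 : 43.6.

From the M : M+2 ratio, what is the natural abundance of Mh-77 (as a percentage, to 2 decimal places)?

Write p for the Mh-77 fraction. I(M+2)/I(M) = [C(3,1)·p^2·(1−p)] / p^3 = 3·(1−p)/p = 76.4/19.4 = 3.9381
(1−p)/p = 3.9381/3 = 1.3127  ⇒  p = 1/(1 + 1.3127) = 0.4324
Mh-77: 43.24%, Mh-79: 56.76%.

43.24%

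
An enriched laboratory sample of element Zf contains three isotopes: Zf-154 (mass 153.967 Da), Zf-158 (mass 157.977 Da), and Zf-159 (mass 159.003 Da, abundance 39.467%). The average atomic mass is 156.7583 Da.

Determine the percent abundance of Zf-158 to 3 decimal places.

Let x and y be the fractions of Zf-154 and Zf-158. Then x + y = 1 − 0.39467 = 0.60533 and 153.967x + 157.977y = 156.7583 − 0.39467×159.003 = 94.00458599.
Substituting: 153.967x + 157.977(0.60533 − x) = 94.00458599
(153.967 − 157.977)x = -1.62363142  ⇒  x = 0.40490, y = 0.20043
Zf-154: 40.490%, Zf-158: 20.043%.

20.043%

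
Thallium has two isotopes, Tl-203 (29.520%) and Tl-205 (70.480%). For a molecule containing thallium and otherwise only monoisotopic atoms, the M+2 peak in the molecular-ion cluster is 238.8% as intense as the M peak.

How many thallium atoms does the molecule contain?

1

For n independent Tl atoms, I(M+2)/I(M) = n · (abundance Tl-205) / (abundance Tl-203) = n · 0.70480/0.29520.
n = 2.388 × 0.29520/0.70480 = 1.00 ≈ 1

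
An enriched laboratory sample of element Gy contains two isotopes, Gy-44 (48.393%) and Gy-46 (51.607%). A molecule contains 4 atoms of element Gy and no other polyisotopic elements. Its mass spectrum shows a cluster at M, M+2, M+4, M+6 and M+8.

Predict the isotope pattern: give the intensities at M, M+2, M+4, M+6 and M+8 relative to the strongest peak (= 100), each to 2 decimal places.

14.66 : 62.51 : 100.00 : 71.09 : 18.95

The 4 Gy atoms are independent, so intensities follow the terms of (0.48393 + 0.51607)^4.
P(M) = 0.48393^4 = 0.054844
P(M+2) = 4 × 0.48393^3 × 0.51607^1 = 0.233946
P(M+4) = 6 × 0.48393^2 × 0.51607^2 = 0.374226
P(M+6) = 4 × 0.48393^1 × 0.51607^3 = 0.266053
P(M+8) = 0.51607^4 = 0.070931
The M+4 peak is largest (0.374226); scaling to 100 gives 14.66 : 62.51 : 100.00 : 71.09 : 18.95.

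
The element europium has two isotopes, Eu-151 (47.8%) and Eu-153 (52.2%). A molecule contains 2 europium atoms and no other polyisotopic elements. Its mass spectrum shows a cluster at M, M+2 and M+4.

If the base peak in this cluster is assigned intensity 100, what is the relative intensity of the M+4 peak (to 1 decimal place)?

Term probabilities: M 0.2285, M+2 0.4990, M+4 0.2725. Base peak = M+2.
P(M+2) = C(2,1) × 0.478^1 × 0.522^1 = 2 × 0.4780 × 0.5220 = 0.499032 (base)
P(M+4) = C(2,2) × 0.478^0 × 0.522^2 = 1 × 1.0000 × 0.272484 = 0.272484
Relative intensity = 0.272484 / 0.499032 × 100 = 54.6

54.6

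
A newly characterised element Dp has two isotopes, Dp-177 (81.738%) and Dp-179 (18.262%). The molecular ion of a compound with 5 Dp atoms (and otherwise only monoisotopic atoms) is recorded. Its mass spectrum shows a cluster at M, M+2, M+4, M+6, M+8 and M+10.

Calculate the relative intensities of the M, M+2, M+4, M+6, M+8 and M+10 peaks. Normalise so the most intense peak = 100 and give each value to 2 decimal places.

89.52 : 100.00 : 44.68 : 9.98 : 1.12 : 0.05

Each Dp atom is independently Dp-177 (p = 0.81738) or Dp-179 (q = 0.18262); the cluster is the binomial expansion (p + q)^5.
P(M) = 0.81738^5 = 0.364855
P(M+2) = 5 × 0.81738^4 × 0.18262^1 = 0.407581
P(M+4) = 10 × 0.81738^3 × 0.18262^2 = 0.182125
P(M+6) = 10 × 0.81738^2 × 0.18262^3 = 0.040691
P(M+8) = 5 × 0.81738^1 × 0.18262^4 = 0.004546
P(M+10) = 0.18262^5 = 0.000203
The M+2 peak is largest (0.407581); scaling to 100 gives 89.52 : 100.00 : 44.68 : 9.98 : 1.12 : 0.05.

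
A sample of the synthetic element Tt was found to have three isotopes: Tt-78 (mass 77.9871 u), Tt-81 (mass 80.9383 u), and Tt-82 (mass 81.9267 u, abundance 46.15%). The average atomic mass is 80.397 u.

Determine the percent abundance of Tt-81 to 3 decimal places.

The remaining 53.85% is split between Tt-78 (fraction x) and Tt-81 (fraction 0.5385 − x).
Substituting: 77.9871x + 80.9383(0.5385 − x) = 42.58782795
(77.9871 − 80.9383)x = -0.9974466  ⇒  x = 0.33798, y = 0.20052
Tt-78: 33.798%, Tt-81: 20.052%.

20.052%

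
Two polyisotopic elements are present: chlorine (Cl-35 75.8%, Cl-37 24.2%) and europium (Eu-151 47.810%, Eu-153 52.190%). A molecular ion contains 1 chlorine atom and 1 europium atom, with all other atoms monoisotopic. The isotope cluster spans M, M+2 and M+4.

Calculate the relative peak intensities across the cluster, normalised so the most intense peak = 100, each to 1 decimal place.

70.9 : 100.0 : 24.7

Chlorine pattern (n=1): 0.7580 : 0.2420
Europium pattern (n=1): 0.4781 : 0.5219
Convolve the two distributions (both contribute in 2-u steps):
  M: 0.7580×0.4781 = 0.362400
  M+2: 0.7580×0.5219 + 0.2420×0.4781 = 0.511300
  M+4: 0.2420×0.5219 = 0.126300
Scale to base peak (0.511300) = 100: 70.9 : 100.0 : 24.7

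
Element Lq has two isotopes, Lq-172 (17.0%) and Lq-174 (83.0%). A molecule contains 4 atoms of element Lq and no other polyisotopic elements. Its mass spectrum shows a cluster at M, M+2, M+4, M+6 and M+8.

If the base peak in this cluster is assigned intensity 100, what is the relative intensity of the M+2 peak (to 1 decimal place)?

Binomial terms of (0.170 + 0.830)^4: M 0.0008, M+2 0.0163, M+4 0.1195, M+6 0.3888, M+8 0.4746 → M+8 is the base peak.
P(M+8) = C(4,4) × 0.170^0 × 0.830^4 = 1 × 1.0000 × 0.47458321 = 0.474583 (base)
P(M+2) = C(4,1) × 0.170^3 × 0.830^1 = 4 × 0.004913 × 0.8300 = 0.016311
Relative intensity = 0.016311 / 0.474583 × 100 = 3.4

3.4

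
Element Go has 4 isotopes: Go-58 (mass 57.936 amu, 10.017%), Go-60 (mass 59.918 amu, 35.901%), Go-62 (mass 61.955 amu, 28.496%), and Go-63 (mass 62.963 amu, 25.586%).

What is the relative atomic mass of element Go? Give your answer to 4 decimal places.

Weight each isotope mass by its fractional abundance: 0.10017 × 57.936 + 0.35901 × 59.918 + 0.28496 × 61.955 + 0.25586 × 62.963
= 5.80345 + 21.51116 + 17.65470 + 16.10971 = 61.07902 amu

61.0790 amu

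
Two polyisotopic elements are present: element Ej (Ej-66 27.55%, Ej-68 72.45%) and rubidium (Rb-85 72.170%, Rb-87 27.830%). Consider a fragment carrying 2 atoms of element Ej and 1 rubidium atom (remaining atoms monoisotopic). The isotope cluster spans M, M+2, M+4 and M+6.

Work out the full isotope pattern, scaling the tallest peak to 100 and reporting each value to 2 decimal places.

Element Ej pattern (n=2): 0.07590025 : 0.3991995 : 0.52490025
Rubidium pattern (n=1): 0.7217 : 0.2783
Convolve the two distributions (both contribute in 2-u steps):
  M: 0.07590025×0.7217 = 0.054777
  M+2: 0.07590025×0.2783 + 0.3991995×0.7217 = 0.309225
  M+4: 0.3991995×0.2783 + 0.52490025×0.7217 = 0.489918
  M+6: 0.52490025×0.2783 = 0.146080
Scale to base peak (0.489918) = 100: 11.18 : 63.12 : 100.00 : 29.82

11.18 : 63.12 : 100.00 : 29.82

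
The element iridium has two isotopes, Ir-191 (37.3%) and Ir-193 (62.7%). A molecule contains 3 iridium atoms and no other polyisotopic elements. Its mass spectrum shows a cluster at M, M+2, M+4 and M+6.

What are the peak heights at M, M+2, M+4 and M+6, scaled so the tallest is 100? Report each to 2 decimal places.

The 3 Ir atoms are independent, so intensities follow the terms of (0.373 + 0.627)^3.
P(M) = 0.373^3 = 0.051895
P(M+2) = 3 × 0.373^2 × 0.627^1 = 0.261702
P(M+4) = 3 × 0.373^1 × 0.627^2 = 0.439911
P(M+6) = 0.627^3 = 0.246492
The M+4 peak is largest (0.439911); scaling to 100 gives 11.80 : 59.49 : 100.00 : 56.03.

11.80 : 59.49 : 100.00 : 56.03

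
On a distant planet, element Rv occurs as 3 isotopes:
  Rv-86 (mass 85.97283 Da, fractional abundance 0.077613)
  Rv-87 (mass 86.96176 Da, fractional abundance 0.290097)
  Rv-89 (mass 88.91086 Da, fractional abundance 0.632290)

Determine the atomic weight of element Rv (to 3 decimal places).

88.117 Da

Average mass = Σ (abundance × isotope mass) = 0.077613 × 85.97283 + 0.290097 × 86.96176 + 0.632290 × 88.91086
= 6.672609 + 25.227346 + 56.217448 = 88.117403 Da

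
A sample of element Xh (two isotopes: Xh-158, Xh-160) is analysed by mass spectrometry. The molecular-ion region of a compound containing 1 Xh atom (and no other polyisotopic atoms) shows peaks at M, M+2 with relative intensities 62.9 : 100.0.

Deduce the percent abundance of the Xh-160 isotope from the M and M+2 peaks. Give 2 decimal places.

61.39%

If p is the fraction of Xh that is Xh-158, then I(M+2)/I(M) = [C(1,1)·p^0·(1−p)] / p^1 = 1·(1−p)/p = 100.0/62.9 = 1.5898
(1−p)/p = 1.5898/1 = 1.5898  ⇒  p = 1/(1 + 1.5898) = 0.3861
Xh-158: 38.61%, Xh-160: 61.39%.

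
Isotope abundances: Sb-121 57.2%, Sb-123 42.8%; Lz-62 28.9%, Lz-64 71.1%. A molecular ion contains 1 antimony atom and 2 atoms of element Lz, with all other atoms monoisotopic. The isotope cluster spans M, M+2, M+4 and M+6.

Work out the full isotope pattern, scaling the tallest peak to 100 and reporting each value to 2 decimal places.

10.27 : 58.23 : 100.00 : 46.52

Antimony pattern (n=1): 0.5720 : 0.4280
Element Lz pattern (n=2): 0.083521 : 0.410958 : 0.505521
Convolve the two distributions (both contribute in 2-u steps):
  M: 0.5720×0.083521 = 0.047774
  M+2: 0.5720×0.410958 + 0.4280×0.083521 = 0.270815
  M+4: 0.5720×0.505521 + 0.4280×0.410958 = 0.465048
  M+6: 0.4280×0.505521 = 0.216363
Scale to base peak (0.465048) = 100: 10.27 : 58.23 : 100.00 : 46.52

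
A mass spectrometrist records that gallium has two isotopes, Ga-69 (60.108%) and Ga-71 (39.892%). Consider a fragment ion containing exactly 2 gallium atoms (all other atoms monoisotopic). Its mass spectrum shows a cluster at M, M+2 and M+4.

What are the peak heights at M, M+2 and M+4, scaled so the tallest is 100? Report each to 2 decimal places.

75.34 : 100.00 : 33.18

The 2 Ga atoms are independent, so intensities follow the terms of (0.60108 + 0.39892)^2.
P(M) = 0.60108^2 = 0.361297
P(M+2) = 2 × 0.60108^1 × 0.39892^1 = 0.479566
P(M+4) = 0.39892^2 = 0.159137
The M+2 peak is largest (0.479566); scaling to 100 gives 75.34 : 100.00 : 33.18.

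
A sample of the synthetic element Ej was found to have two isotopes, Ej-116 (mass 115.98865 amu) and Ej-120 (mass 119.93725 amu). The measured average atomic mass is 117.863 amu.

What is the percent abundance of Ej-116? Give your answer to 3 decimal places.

52.531%

With x = fraction of Ej-116 (so Ej-120 is 1 − x):
115.98865·x + 119.93725·(1 − x) = 117.863
(115.98865 − 119.93725)·x = 117.863 − 119.93725
x = -2.07425 / -3.94860 = 0.52531 → 52.531% Ej-116, 47.469% Ej-120.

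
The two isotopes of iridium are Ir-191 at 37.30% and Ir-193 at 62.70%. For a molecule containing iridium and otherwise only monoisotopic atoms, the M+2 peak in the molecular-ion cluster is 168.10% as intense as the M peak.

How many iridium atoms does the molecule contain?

1

The M+2/M ratio from n Ir atoms is n · q/p = n · 0.6270/0.3730.
n = 1.6810 × 0.3730/0.6270 = 1.00 ≈ 1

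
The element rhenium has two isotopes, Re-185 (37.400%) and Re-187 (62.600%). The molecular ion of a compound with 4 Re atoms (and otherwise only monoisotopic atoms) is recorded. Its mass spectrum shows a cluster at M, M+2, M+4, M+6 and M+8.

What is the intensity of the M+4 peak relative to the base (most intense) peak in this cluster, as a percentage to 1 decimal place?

(0.37400 + 0.62600)^4 gives M 0.0196, M+2 0.1310, M+4 0.3289, M+6 0.3670, M+8 0.1536; the largest is M+6.
P(M+6) = C(4,3) × 0.37400^1 × 0.62600^3 = 4 × 0.3740 × 0.24531438 = 0.366990 (base)
P(M+4) = C(4,2) × 0.37400^2 × 0.62600^2 = 6 × 0.139876 × 0.391876 = 0.328884
Relative intensity = 0.328884 / 0.366990 × 100 = 89.6

89.6%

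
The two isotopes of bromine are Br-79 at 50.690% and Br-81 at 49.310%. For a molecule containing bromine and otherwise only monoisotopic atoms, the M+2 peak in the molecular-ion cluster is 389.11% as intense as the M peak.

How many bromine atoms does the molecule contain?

4

The M+2/M ratio from n Br atoms is n · q/p = n · 0.49310/0.50690.
n = 3.8911 × 0.50690/0.49310 = 4.00 ≈ 4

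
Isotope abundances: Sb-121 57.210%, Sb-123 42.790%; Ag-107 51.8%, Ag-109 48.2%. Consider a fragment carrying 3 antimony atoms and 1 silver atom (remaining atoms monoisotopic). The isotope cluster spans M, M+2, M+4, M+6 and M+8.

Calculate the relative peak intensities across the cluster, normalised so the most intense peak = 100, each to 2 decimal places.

26.55 : 84.29 : 100.00 : 52.57 : 10.34

Antimony pattern (n=3): 0.18724742 : 0.42015297 : 0.3142518 : 0.07834781
Silver pattern (n=1): 0.5180 : 0.4820
Convolve the two distributions (both contribute in 2-u steps):
  M: 0.18724742×0.5180 = 0.096994
  M+2: 0.18724742×0.4820 + 0.42015297×0.5180 = 0.307892
  M+4: 0.42015297×0.4820 + 0.3142518×0.5180 = 0.365296
  M+6: 0.3142518×0.4820 + 0.07834781×0.5180 = 0.192054
  M+8: 0.07834781×0.4820 = 0.037764
Scale to base peak (0.365296) = 100: 26.55 : 84.29 : 100.00 : 52.57 : 10.34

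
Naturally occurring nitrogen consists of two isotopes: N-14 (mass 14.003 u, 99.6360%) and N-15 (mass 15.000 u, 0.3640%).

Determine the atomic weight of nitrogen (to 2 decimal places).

The abundance-weighted mean is 0.996360 × 14.003 + 0.003640 × 15.000
= 13.9520 + 0.0546 = 14.0066 u

14.01 u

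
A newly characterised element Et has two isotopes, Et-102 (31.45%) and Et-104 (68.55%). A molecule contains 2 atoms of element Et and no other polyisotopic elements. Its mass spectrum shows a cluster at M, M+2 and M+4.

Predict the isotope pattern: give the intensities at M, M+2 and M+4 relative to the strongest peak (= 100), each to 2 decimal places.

Each Et atom is independently Et-102 (p = 0.3145) or Et-104 (q = 0.6855); the cluster is the binomial expansion (p + q)^2.
P(M) = 0.3145^2 = 0.098910
P(M+2) = 2 × 0.3145^1 × 0.6855^1 = 0.431179
P(M+4) = 0.6855^2 = 0.469910
The M+4 peak is largest (0.469910); scaling to 100 gives 21.05 : 91.76 : 100.00.

21.05 : 91.76 : 100.00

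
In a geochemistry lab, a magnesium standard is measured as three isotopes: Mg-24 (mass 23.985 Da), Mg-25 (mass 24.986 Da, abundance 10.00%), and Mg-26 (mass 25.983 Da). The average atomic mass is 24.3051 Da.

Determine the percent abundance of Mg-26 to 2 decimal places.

The remaining 90.00% is split between Mg-24 (fraction x) and Mg-26 (fraction 0.9000 − x).
Substituting: 23.985x + 25.983(0.9000 − x) = 21.8065
(23.985 − 25.983)x = -1.5782  ⇒  x = 0.78989, y = 0.11011
Mg-24: 78.99%, Mg-26: 11.01%.

11.01%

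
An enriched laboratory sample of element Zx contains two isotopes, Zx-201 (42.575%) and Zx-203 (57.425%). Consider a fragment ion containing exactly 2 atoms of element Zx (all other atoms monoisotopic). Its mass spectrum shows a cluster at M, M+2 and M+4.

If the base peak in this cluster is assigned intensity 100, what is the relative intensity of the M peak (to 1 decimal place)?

Term probabilities: M 0.1813, M+2 0.4890, M+4 0.3298. Base peak = M+2.
P(M+2) = C(2,1) × 0.42575^1 × 0.57425^1 = 2 × 0.42575 × 0.57425 = 0.488974 (base)
P(M) = C(2,0) × 0.42575^2 × 0.57425^0 = 1 × 0.18126306 × 1.0000 = 0.181263
Relative intensity = 0.181263 / 0.488974 × 100 = 37.1

37.1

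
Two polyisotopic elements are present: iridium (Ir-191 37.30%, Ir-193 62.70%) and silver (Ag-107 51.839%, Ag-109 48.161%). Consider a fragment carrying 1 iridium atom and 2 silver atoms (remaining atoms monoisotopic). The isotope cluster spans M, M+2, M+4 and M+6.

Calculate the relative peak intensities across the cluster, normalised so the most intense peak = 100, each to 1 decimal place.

Iridium pattern (n=1): 0.3730 : 0.6270
Silver pattern (n=2): 0.26872819 : 0.49932362 : 0.23194819
Convolve the two distributions (both contribute in 2-u steps):
  M: 0.3730×0.26872819 = 0.100236
  M+2: 0.3730×0.49932362 + 0.6270×0.26872819 = 0.354740
  M+4: 0.3730×0.23194819 + 0.6270×0.49932362 = 0.399593
  M+6: 0.6270×0.23194819 = 0.145432
Scale to base peak (0.399593) = 100: 25.1 : 88.8 : 100.0 : 36.4

25.1 : 88.8 : 100.0 : 36.4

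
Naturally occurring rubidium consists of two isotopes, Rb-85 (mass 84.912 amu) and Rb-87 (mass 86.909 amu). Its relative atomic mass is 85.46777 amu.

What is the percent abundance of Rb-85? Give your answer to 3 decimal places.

With x = fraction of Rb-85 (so Rb-87 is 1 − x):
84.912·x + 86.909·(1 − x) = 85.46777
(84.912 − 86.909)·x = 85.46777 − 86.909
x = -1.44123 / -1.997 = 0.72170 → 72.170% Rb-85, 27.830% Rb-87.

72.170%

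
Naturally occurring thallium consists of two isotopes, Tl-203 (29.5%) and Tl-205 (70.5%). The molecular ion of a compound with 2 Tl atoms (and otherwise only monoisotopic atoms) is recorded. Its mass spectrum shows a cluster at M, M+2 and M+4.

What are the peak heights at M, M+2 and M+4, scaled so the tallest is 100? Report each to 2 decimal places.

17.51 : 83.69 : 100.00

Each Tl atom is independently Tl-203 (p = 0.295) or Tl-205 (q = 0.705); the cluster is the binomial expansion (p + q)^2.
P(M) = 0.295^2 = 0.087025
P(M+2) = 2 × 0.295^1 × 0.705^1 = 0.415950
P(M+4) = 0.705^2 = 0.497025
The M+4 peak is largest (0.497025); scaling to 100 gives 17.51 : 83.69 : 100.00.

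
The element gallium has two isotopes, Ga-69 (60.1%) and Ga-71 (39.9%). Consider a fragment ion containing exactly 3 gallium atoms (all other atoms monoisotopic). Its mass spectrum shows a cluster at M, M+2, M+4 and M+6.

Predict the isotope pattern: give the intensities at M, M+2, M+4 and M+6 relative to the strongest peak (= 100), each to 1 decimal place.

50.2 : 100.0 : 66.4 : 14.7

Each Ga atom is independently Ga-69 (p = 0.601) or Ga-71 (q = 0.399); the cluster is the binomial expansion (p + q)^3.
P(M) = 0.601^3 = 0.217082
P(M+2) = 3 × 0.601^2 × 0.399^1 = 0.432358
P(M+4) = 3 × 0.601^1 × 0.399^2 = 0.287039
P(M+6) = 0.399^3 = 0.063521
The M+2 peak is largest (0.432358); scaling to 100 gives 50.2 : 100.0 : 66.4 : 14.7.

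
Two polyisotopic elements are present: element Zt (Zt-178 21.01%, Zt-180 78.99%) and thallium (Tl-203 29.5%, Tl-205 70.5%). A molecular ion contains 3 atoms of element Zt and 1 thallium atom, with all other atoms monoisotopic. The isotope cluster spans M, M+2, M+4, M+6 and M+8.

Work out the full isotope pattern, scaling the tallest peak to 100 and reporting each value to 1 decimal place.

0.6 : 8.8 : 44.9 : 100.0 : 82.2

Element Zt pattern (n=3): 0.00927424 : 0.10460332 : 0.39327065 : 0.49285179
Thallium pattern (n=1): 0.2950 : 0.7050
Convolve the two distributions (both contribute in 2-u steps):
  M: 0.00927424×0.2950 = 0.002736
  M+2: 0.00927424×0.7050 + 0.10460332×0.2950 = 0.037396
  M+4: 0.10460332×0.7050 + 0.39327065×0.2950 = 0.189760
  M+6: 0.39327065×0.7050 + 0.49285179×0.2950 = 0.422647
  M+8: 0.49285179×0.7050 = 0.347461
Scale to base peak (0.422647) = 100: 0.6 : 8.8 : 44.9 : 100.0 : 82.2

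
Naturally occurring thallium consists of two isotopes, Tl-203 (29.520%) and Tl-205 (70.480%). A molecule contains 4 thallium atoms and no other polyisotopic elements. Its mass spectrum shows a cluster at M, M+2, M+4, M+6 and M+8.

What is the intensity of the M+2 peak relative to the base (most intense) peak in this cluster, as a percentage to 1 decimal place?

Binomial terms of (0.29520 + 0.70480)^4: M 0.0076, M+2 0.0725, M+4 0.2597, M+6 0.4134, M+8 0.2468 → M+6 is the base peak.
P(M+6) = C(4,3) × 0.29520^1 × 0.70480^3 = 4 × 0.2952 × 0.35010449 = 0.413403 (base)
P(M+2) = C(4,1) × 0.29520^3 × 0.70480^1 = 4 × 0.02572463 × 0.7048 = 0.072523
Relative intensity = 0.072523 / 0.413403 × 100 = 17.5

17.5%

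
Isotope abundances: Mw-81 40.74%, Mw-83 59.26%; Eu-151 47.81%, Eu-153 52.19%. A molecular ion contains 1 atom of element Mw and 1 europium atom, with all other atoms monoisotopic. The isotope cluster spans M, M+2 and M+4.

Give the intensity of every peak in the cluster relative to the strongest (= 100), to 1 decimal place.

Element Mw pattern (n=1): 0.4074 : 0.5926
Europium pattern (n=1): 0.4781 : 0.5219
Convolve the two distributions (both contribute in 2-u steps):
  M: 0.4074×0.4781 = 0.194778
  M+2: 0.4074×0.5219 + 0.5926×0.4781 = 0.495944
  M+4: 0.5926×0.5219 = 0.309278
Scale to base peak (0.495944) = 100: 39.3 : 100.0 : 62.4

39.3 : 100.0 : 62.4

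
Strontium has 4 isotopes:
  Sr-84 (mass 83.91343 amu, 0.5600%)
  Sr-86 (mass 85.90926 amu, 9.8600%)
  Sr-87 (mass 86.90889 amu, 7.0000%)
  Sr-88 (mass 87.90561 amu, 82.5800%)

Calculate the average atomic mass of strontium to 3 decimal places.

87.617 amu

Average mass = Σ (abundance × isotope mass) = 0.005600 × 83.91343 + 0.098600 × 85.90926 + 0.070000 × 86.90889 + 0.825800 × 87.90561
= 0.469915 + 8.470653 + 6.083622 + 72.592453 = 87.616643 amu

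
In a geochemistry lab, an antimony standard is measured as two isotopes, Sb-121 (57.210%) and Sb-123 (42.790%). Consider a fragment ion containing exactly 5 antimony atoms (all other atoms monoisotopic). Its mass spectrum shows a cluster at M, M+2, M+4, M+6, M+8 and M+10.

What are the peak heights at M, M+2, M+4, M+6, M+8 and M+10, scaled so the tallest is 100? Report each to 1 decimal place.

Expanding (0.57210 + 0.42790)^5:
P(M) = 0.57210^5 = 0.061286
P(M+2) = 5 × 0.57210^4 × 0.42790^1 = 0.229192
P(M+4) = 10 × 0.57210^3 × 0.42790^2 = 0.342847
P(M+6) = 10 × 0.57210^2 × 0.42790^3 = 0.256431
P(M+8) = 5 × 0.57210^1 × 0.42790^4 = 0.095898
P(M+10) = 0.42790^5 = 0.014345
The M+4 peak is largest (0.342847); scaling to 100 gives 17.9 : 66.8 : 100.0 : 74.8 : 28.0 : 4.2.

17.9 : 66.8 : 100.0 : 74.8 : 28.0 : 4.2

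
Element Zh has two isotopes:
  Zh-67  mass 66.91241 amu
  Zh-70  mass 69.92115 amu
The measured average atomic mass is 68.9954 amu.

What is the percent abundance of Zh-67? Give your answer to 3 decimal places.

Let x be the fractional abundance of Zh-67; then Zh-70 has abundance 1 − x.
66.91241·x + 69.92115·(1 − x) = 68.9954
(66.91241 − 69.92115)·x = 68.9954 − 69.92115
x = -0.92575 / -3.00874 = 0.30769 → 30.769% Zh-67, 69.231% Zh-70.

30.769%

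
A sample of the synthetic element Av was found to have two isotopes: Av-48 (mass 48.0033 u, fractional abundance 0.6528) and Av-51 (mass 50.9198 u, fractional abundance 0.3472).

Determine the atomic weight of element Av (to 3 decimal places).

Weight each isotope mass by its fractional abundance: 0.6528 × 48.0033 + 0.3472 × 50.9198
= 31.33655 + 17.67935 = 49.01590 u

49.016 u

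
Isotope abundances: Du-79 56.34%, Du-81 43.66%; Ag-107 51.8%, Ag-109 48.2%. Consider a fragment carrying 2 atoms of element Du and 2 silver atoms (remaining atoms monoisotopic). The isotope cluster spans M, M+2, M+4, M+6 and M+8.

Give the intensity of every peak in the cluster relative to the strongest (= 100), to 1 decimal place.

Element Du pattern (n=2): 0.31741956 : 0.49196088 : 0.19061956
Silver pattern (n=2): 0.268324 : 0.499352 : 0.232324
Convolve the two distributions (both contribute in 2-u steps):
  M: 0.31741956×0.268324 = 0.085171
  M+2: 0.31741956×0.499352 + 0.49196088×0.268324 = 0.290509
  M+4: 0.31741956×0.232324 + 0.49196088×0.499352 + 0.19061956×0.268324 = 0.370554
  M+6: 0.49196088×0.232324 + 0.19061956×0.499352 = 0.209481
  M+8: 0.19061956×0.232324 = 0.044285
Scale to base peak (0.370554) = 100: 23.0 : 78.4 : 100.0 : 56.5 : 12.0

23.0 : 78.4 : 100.0 : 56.5 : 12.0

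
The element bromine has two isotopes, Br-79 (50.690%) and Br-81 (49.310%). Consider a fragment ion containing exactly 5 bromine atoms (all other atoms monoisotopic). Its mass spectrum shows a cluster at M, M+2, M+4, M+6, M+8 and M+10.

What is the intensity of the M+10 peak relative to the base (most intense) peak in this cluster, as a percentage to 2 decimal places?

9.21%

(0.50690 + 0.49310)^5 gives M 0.0335, M+2 0.1628, M+4 0.3167, M+6 0.3081, M+8 0.1498, M+10 0.0292; the largest is M+4.
P(M+4) = C(5,2) × 0.50690^3 × 0.49310^2 = 10 × 0.13024674 × 0.24314761 = 0.316692 (base)
P(M+10) = C(5,5) × 0.50690^0 × 0.49310^5 = 1 × 1.0000 × 0.02915245 = 0.029152
Relative intensity = 0.029152 / 0.316692 × 100 = 9.21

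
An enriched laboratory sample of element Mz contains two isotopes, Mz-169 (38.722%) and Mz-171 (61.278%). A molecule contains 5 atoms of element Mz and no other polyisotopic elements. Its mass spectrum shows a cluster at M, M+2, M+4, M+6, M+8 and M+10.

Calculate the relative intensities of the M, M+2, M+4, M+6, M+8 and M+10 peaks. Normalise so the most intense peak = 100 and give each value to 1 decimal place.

The 5 Mz atoms are independent, so intensities follow the terms of (0.38722 + 0.61278)^5.
P(M) = 0.38722^5 = 0.008705
P(M+2) = 5 × 0.38722^4 × 0.61278^1 = 0.068882
P(M+4) = 10 × 0.38722^3 × 0.61278^2 = 0.218013
P(M+6) = 10 × 0.38722^2 × 0.61278^3 = 0.345008
P(M+8) = 5 × 0.38722^1 × 0.61278^4 = 0.272990
P(M+10) = 0.61278^5 = 0.086402
The M+6 peak is largest (0.345008); scaling to 100 gives 2.5 : 20.0 : 63.2 : 100.0 : 79.1 : 25.0.

2.5 : 20.0 : 63.2 : 100.0 : 79.1 : 25.0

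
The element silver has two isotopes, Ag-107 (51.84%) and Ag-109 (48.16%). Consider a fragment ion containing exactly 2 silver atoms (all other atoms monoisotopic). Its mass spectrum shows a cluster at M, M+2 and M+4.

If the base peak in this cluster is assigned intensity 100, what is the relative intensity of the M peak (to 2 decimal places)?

Term probabilities: M 0.2687, M+2 0.4993, M+4 0.2319. Base peak = M+2.
P(M+2) = C(2,1) × 0.5184^1 × 0.4816^1 = 2 × 0.5184 × 0.4816 = 0.499323 (base)
P(M) = C(2,0) × 0.5184^2 × 0.4816^0 = 1 × 0.26873856 × 1.0000 = 0.268739
Relative intensity = 0.268739 / 0.499323 × 100 = 53.82

53.82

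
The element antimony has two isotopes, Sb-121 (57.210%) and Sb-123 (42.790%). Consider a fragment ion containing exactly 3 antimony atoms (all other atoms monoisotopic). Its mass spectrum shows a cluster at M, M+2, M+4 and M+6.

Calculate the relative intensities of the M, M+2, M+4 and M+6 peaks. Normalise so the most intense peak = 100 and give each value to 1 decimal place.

44.6 : 100.0 : 74.8 : 18.6

Expanding (0.57210 + 0.42790)^3:
P(M) = 0.57210^3 = 0.187247
P(M+2) = 3 × 0.57210^2 × 0.42790^1 = 0.420153
P(M+4) = 3 × 0.57210^1 × 0.42790^2 = 0.314252
P(M+6) = 0.42790^3 = 0.078348
The M+2 peak is largest (0.420153); scaling to 100 gives 44.6 : 100.0 : 74.8 : 18.6.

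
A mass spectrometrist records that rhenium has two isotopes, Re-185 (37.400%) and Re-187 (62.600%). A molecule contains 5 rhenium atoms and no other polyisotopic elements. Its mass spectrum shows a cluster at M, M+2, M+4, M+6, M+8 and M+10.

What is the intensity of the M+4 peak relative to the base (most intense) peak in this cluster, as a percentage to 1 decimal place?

59.7%

(0.37400 + 0.62600)^5 gives M 0.0073, M+2 0.0612, M+4 0.2050, M+6 0.3431, M+8 0.2872, M+10 0.0961; the largest is M+6.
P(M+6) = C(5,3) × 0.37400^2 × 0.62600^3 = 10 × 0.139876 × 0.24531438 = 0.343136 (base)
P(M+4) = C(5,2) × 0.37400^3 × 0.62600^2 = 10 × 0.05231362 × 0.391876 = 0.205005
Relative intensity = 0.205005 / 0.343136 × 100 = 59.7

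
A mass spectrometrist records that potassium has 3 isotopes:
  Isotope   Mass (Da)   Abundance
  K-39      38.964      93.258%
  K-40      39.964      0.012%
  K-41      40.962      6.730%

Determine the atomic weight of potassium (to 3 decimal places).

39.099 Da

Ar = Σ fᵢ·mᵢ = 0.93258 × 38.964 + 0.00012 × 39.964 + 0.06730 × 40.962
= 36.3370 + 0.0048 + 2.7567 = 39.0985 Da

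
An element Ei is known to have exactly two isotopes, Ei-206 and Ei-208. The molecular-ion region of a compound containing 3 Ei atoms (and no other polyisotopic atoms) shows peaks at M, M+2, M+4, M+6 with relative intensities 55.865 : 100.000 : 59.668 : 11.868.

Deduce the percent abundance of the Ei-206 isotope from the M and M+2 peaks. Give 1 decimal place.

Write p for the Ei-206 fraction. I(M+2)/I(M) = [C(3,1)·p^2·(1−p)] / p^3 = 3·(1−p)/p = 100.000/55.865 = 1.7900
(1−p)/p = 1.7900/3 = 0.5967  ⇒  p = 1/(1 + 0.5967) = 0.6263
Ei-206: 62.6%, Ei-208: 37.4%.

62.6%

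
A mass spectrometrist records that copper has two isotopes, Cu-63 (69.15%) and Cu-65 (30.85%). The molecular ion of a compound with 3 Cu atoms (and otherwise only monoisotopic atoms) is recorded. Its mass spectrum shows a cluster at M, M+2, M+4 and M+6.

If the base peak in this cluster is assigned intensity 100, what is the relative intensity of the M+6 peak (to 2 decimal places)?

6.63

Term probabilities: M 0.3307, M+2 0.4425, M+4 0.1974, M+6 0.0294. Base peak = M+2.
P(M+2) = C(3,1) × 0.6915^2 × 0.3085^1 = 3 × 0.47817225 × 0.3085 = 0.442548 (base)
P(M+6) = C(3,3) × 0.6915^0 × 0.3085^3 = 1 × 1.0000 × 0.02936064 = 0.029361
Relative intensity = 0.029361 / 0.442548 × 100 = 6.63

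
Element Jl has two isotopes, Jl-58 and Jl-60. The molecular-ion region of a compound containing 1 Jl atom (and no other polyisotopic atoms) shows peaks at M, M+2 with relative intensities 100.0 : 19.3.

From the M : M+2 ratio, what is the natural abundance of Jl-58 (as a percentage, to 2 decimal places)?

83.82%

Write p for the Jl-58 fraction. I(M+2)/I(M) = [C(1,1)·p^0·(1−p)] / p^1 = 1·(1−p)/p = 19.3/100.0 = 0.1930
(1−p)/p = 0.1930/1 = 0.1930  ⇒  p = 1/(1 + 0.1930) = 0.8382
Jl-58: 83.82%, Jl-60: 16.18%.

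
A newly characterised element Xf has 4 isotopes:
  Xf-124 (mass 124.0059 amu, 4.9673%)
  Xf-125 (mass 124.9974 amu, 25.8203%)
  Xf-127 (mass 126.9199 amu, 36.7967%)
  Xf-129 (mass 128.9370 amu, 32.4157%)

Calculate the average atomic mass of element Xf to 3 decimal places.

Average mass = Σ (abundance × isotope mass) = 0.049673 × 124.0059 + 0.258203 × 124.9974 + 0.367967 × 126.9199 + 0.324157 × 128.9370
= 6.15975 + 32.27470 + 46.70233 + 41.79583 = 126.93261 amu

126.933 amu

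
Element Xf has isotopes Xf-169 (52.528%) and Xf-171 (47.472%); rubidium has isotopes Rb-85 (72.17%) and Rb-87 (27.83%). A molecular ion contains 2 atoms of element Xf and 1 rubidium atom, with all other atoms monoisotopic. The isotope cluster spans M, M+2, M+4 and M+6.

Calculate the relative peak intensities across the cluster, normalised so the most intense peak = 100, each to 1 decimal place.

45.6 : 100.0 : 69.0 : 14.4

Element Xf pattern (n=2): 0.27591908 : 0.49872184 : 0.22535908
Rubidium pattern (n=1): 0.7217 : 0.2783
Convolve the two distributions (both contribute in 2-u steps):
  M: 0.27591908×0.7217 = 0.199131
  M+2: 0.27591908×0.2783 + 0.49872184×0.7217 = 0.436716
  M+4: 0.49872184×0.2783 + 0.22535908×0.7217 = 0.301436
  M+6: 0.22535908×0.2783 = 0.062717
Scale to base peak (0.436716) = 100: 45.6 : 100.0 : 69.0 : 14.4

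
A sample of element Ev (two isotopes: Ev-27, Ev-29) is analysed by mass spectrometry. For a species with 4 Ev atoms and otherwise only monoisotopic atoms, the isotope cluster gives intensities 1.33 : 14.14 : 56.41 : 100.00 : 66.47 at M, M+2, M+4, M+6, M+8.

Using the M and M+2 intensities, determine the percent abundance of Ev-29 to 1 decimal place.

72.7%

Write p for the Ev-27 fraction. I(M+2)/I(M) = [C(4,1)·p^3·(1−p)] / p^4 = 4·(1−p)/p = 14.14/1.33 = 10.6316
(1−p)/p = 10.6316/4 = 2.6579  ⇒  p = 1/(1 + 2.6579) = 0.2734
Ev-27: 27.3%, Ev-29: 72.7%.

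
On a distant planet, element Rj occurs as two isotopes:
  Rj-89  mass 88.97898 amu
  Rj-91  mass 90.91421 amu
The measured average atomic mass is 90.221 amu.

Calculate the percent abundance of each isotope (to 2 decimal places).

With x = fraction of Rj-89 (so Rj-91 is 1 − x):
88.97898·x + 90.91421·(1 − x) = 90.221
(88.97898 − 90.91421)·x = 90.221 − 90.91421
x = -0.69321 / -1.93523 = 0.35821 → 35.82% Rj-89, 64.18% Rj-91.

Rj-89: 35.82%, Rj-91: 64.18%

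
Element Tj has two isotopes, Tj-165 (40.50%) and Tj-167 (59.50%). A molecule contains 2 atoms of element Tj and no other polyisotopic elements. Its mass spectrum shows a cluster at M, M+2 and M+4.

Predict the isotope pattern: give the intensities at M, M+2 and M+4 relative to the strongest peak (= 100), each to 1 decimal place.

34.0 : 100.0 : 73.5

Each Tj atom is independently Tj-165 (p = 0.4050) or Tj-167 (q = 0.5950); the cluster is the binomial expansion (p + q)^2.
P(M) = 0.4050^2 = 0.164025
P(M+2) = 2 × 0.4050^1 × 0.5950^1 = 0.481950
P(M+4) = 0.5950^2 = 0.354025
The M+2 peak is largest (0.481950); scaling to 100 gives 34.0 : 100.0 : 73.5.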